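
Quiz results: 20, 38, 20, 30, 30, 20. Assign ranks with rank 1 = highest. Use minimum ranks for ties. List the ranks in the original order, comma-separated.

Sorted (descending): 38, 30, 30, 20, 20, 20
The 2 values of 30 occupy positions 2–3 → each gets rank 2.
The 3 values of 20 occupy positions 4–6 → each gets rank 4.

4, 1, 4, 2, 2, 4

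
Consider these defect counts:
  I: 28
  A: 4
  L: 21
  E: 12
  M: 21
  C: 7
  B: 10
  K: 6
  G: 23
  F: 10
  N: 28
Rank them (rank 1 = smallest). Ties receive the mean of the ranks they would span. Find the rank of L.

7.5

Sorted (ascending): 4, 6, 7, 10, 10, 12, 21, 21, 23, 28, 28
The 2 values of 10 occupy positions 4–5 → average rank (4+5)/2 = 4.5.
The 2 values of 21 occupy positions 7–8 → average rank (7+8)/2 = 7.5.
The 2 values of 28 occupy positions 10–11 → average rank (10+11)/2 = 10.5.
L has value 21 → rank 7.5.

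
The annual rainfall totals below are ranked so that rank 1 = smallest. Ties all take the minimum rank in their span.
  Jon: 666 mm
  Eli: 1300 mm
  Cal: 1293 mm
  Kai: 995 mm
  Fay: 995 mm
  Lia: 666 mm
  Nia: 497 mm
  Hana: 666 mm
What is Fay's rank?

5

Sorted (ascending): 497, 666, 666, 666, 995, 995, 1293, 1300
The 3 values of 666 occupy positions 2–4 → each gets rank 2.
The 2 values of 995 occupy positions 5–6 → each gets rank 5.
Fay has value 995 mm → rank 5.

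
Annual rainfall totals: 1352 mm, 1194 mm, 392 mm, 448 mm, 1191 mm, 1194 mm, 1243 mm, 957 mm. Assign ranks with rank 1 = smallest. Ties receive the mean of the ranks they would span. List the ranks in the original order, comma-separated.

Sorted (ascending): 392, 448, 957, 1191, 1194, 1194, 1243, 1352
The 2 values of 1194 occupy positions 5–6 → average rank (5+6)/2 = 5.5.

8, 5.5, 1, 2, 4, 5.5, 7, 3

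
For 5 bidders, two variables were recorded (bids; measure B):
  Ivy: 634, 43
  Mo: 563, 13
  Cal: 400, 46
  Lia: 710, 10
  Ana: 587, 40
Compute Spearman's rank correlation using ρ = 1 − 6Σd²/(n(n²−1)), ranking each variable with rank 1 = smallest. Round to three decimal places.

Ranks of variable 1: 4, 2, 1, 5, 3
Ranks of variable 2: 4, 2, 5, 1, 3
d = r₁ − r₂: 0, 0, -4, 4, 0
d²: 0, 0, 16, 16, 0; Σd² = 32
ρ = 1 − 6·32/(5·24) = 1 − 192/120 = -0.600

-0.600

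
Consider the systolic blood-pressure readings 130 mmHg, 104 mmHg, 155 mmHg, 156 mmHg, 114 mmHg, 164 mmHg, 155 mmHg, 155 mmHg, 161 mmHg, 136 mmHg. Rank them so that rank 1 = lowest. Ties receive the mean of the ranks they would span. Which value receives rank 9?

Sorted (ascending): 104, 114, 130, 136, 155, 155, 155, 156, 161, 164
The 3 values of 155 occupy positions 5–7 → average rank 6.
Rank 9 → value 161.

161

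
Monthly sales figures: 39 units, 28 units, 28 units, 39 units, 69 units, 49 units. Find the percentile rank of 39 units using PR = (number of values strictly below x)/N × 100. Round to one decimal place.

33.3

N = 6.
Strictly below 39: 2. Equal to 39: 2.
PR = 2/6 × 100 = 33.3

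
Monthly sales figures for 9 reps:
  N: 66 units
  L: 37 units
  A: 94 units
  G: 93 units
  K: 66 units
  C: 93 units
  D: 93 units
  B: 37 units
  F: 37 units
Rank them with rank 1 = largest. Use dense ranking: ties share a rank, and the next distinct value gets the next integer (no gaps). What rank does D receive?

Sorted (descending): 94, 93, 93, 93, 66, 66, 37, 37, 37
The 3 values of 93 share dense rank 2.
The 2 values of 66 share dense rank 3.
The 3 values of 37 share dense rank 4.
Remaining distinct values take the next consecutive integers.
D has value 93 units → rank 2.

2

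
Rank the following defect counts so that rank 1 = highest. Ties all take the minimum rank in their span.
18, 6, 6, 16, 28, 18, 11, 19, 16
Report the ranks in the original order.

Sorted (descending): 28, 19, 18, 18, 16, 16, 11, 6, 6
The 2 values of 18 occupy positions 3–4 → each gets rank 3.
The 2 values of 16 occupy positions 5–6 → each gets rank 5.
The 2 values of 6 occupy positions 8–9 → each gets rank 8.

3, 8, 8, 5, 1, 3, 7, 2, 5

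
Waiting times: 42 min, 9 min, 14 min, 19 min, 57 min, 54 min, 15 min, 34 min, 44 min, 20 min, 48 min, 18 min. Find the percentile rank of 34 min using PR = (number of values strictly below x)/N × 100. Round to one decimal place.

50.0

N = 12.
Strictly below 34: 6. Equal to 34: 1.
PR = 6/12 × 100 = 50.0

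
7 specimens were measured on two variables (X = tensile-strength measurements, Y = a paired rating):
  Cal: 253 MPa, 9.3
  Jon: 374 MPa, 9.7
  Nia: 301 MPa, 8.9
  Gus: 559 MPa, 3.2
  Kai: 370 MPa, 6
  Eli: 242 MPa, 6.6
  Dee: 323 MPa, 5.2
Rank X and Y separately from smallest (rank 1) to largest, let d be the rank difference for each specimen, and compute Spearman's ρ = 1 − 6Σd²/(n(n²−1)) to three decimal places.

Ranks of variable 1: 2, 6, 3, 7, 5, 1, 4
Ranks of variable 2: 6, 7, 5, 1, 3, 4, 2
d = r₁ − r₂: -4, -1, -2, 6, 2, -3, 2
d²: 16, 1, 4, 36, 4, 9, 4; Σd² = 74
ρ = 1 − 6·74/(7·48) = 1 − 444/336 = -0.321

-0.321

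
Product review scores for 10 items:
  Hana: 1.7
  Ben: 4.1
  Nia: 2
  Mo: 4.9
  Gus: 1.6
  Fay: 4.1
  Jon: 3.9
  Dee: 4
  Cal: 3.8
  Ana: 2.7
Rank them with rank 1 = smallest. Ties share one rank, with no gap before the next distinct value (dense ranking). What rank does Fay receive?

Sorted (ascending): 1.6, 1.7, 2, 2.7, 3.8, 3.9, 4, 4.1, 4.1, 4.9
The 2 values of 4.1 share dense rank 8.
Remaining distinct values take the next consecutive integers.
Fay has value 4.1 → rank 8.

8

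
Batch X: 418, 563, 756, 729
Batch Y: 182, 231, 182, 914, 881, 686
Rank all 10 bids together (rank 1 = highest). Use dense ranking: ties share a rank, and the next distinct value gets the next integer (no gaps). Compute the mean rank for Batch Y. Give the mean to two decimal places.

5.67

Sorted (descending): 914, 881, 756, 729, 686, 563, 418, 231, 182, 182
The 2 values of 182 share dense rank 9.
Remaining distinct values take the next consecutive integers.
Batch Y values → pooled ranks: 182→9, 231→8, 182→9, 914→1, 881→2, 686→5
Mean rank = (9 + 8 + 9 + 1 + 2 + 5) / 6 = 5.67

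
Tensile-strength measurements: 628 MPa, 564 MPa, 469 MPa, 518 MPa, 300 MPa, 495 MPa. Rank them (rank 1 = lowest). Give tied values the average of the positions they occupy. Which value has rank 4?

518

Sorted (ascending): 300, 469, 495, 518, 564, 628
No ties — each value takes its position as its rank.
Rank 4 → value 518.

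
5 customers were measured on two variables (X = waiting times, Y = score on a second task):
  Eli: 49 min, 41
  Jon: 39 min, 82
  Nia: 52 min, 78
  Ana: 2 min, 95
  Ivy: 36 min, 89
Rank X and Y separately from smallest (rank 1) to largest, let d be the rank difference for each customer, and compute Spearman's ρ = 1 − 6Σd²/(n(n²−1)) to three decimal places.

Ranks of variable 1: 4, 3, 5, 1, 2
Ranks of variable 2: 1, 3, 2, 5, 4
d = r₁ − r₂: 3, 0, 3, -4, -2
d²: 9, 0, 9, 16, 4; Σd² = 38
ρ = 1 − 6·38/(5·24) = 1 − 228/120 = -0.900

-0.900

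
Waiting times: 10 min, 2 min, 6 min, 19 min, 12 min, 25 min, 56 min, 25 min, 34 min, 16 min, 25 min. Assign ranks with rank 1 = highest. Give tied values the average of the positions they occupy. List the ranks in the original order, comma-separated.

9, 11, 10, 6, 8, 4, 1, 4, 2, 7, 4

Sorted (descending): 56, 34, 25, 25, 25, 19, 16, 12, 10, 6, 2
The 3 values of 25 occupy positions 3–5 → average rank 4.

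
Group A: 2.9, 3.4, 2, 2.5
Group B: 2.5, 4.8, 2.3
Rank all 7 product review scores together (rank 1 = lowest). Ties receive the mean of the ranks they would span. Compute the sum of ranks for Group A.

15.5

Sorted (ascending): 2, 2.3, 2.5, 2.5, 2.9, 3.4, 4.8
The 2 values of 2.5 occupy positions 3–4 → average rank (3+4)/2 = 3.5.
Group A values → pooled ranks: 2.9→5, 3.4→6, 2→1, 2.5→3.5
Rank sum = 5 + 6 + 1 + 3.5 = 15.5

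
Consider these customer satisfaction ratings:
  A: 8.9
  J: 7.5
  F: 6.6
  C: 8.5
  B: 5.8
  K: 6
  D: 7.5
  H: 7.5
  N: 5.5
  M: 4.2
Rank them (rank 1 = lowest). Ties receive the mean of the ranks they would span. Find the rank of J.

7

Sorted (ascending): 4.2, 5.5, 5.8, 6, 6.6, 7.5, 7.5, 7.5, 8.5, 8.9
The 3 values of 7.5 occupy positions 6–8 → average rank 7.
J has value 7.5 → rank 7.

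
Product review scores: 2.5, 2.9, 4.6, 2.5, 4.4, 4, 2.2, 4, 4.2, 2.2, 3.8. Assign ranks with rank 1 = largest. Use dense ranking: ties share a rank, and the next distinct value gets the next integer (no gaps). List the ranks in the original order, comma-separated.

Sorted (descending): 4.6, 4.4, 4.2, 4, 4, 3.8, 2.9, 2.5, 2.5, 2.2, 2.2
The 2 values of 4 share dense rank 4.
The 2 values of 2.5 share dense rank 7.
The 2 values of 2.2 share dense rank 8.
Remaining distinct values take the next consecutive integers.

7, 6, 1, 7, 2, 4, 8, 4, 3, 8, 5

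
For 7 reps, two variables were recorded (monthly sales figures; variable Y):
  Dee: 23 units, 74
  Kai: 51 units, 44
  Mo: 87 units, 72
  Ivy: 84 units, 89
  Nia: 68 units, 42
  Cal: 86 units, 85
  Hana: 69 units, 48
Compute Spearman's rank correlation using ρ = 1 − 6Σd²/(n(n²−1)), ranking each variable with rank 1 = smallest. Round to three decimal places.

0.393

Ranks of variable 1: 1, 2, 7, 5, 3, 6, 4
Ranks of variable 2: 5, 2, 4, 7, 1, 6, 3
d = r₁ − r₂: -4, 0, 3, -2, 2, 0, 1
d²: 16, 0, 9, 4, 4, 0, 1; Σd² = 34
ρ = 1 − 6·34/(7·48) = 1 − 204/336 = 0.393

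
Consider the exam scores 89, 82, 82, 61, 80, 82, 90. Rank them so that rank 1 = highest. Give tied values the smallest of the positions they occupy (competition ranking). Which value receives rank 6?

80

Sorted (descending): 90, 89, 82, 82, 82, 80, 61
The 3 values of 82 occupy positions 3–5 → each gets rank 3.
Rank 6 → value 80.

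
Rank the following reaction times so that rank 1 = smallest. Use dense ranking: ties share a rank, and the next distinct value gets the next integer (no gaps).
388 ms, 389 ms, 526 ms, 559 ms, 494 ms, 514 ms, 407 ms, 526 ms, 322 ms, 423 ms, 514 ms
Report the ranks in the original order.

Sorted (ascending): 322, 388, 389, 407, 423, 494, 514, 514, 526, 526, 559
The 2 values of 514 share dense rank 7.
The 2 values of 526 share dense rank 8.
Remaining distinct values take the next consecutive integers.

2, 3, 8, 9, 6, 7, 4, 8, 1, 5, 7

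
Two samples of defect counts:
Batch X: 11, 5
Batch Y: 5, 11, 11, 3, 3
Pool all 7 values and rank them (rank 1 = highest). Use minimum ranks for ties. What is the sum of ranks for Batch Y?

18

Sorted (descending): 11, 11, 11, 5, 5, 3, 3
The 3 values of 11 occupy positions 1–3 → each gets rank 1.
The 2 values of 5 occupy positions 4–5 → each gets rank 4.
The 2 values of 3 occupy positions 6–7 → each gets rank 6.
Batch Y values → pooled ranks: 5→4, 11→1, 11→1, 3→6, 3→6
Rank sum = 4 + 1 + 1 + 6 + 6 = 18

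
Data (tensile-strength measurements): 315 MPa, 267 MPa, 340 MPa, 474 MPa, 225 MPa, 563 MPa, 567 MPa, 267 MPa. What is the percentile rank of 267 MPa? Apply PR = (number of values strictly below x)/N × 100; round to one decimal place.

N = 8.
Strictly below 267: 1. Equal to 267: 2.
PR = 1/8 × 100 = 12.5

12.5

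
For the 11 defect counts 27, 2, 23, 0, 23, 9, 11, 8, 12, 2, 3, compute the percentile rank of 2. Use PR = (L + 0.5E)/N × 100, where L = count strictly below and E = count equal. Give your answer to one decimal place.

N = 11.
Strictly below 2: 1. Equal to 2: 2.
PR = (1 + 0.5·2)/11 × 100 = 18.2

18.2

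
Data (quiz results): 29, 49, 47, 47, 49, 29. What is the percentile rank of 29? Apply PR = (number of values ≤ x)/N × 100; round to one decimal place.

N = 6.
Strictly below 29: 0. Equal to 29: 2.
PR = 2/6 × 100 = 33.3

33.3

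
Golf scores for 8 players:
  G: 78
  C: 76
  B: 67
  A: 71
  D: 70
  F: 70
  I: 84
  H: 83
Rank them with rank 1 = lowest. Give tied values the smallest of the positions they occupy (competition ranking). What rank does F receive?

Sorted (ascending): 67, 70, 70, 71, 76, 78, 83, 84
The 2 values of 70 occupy positions 2–3 → each gets rank 2.
F has value 70 → rank 2.

2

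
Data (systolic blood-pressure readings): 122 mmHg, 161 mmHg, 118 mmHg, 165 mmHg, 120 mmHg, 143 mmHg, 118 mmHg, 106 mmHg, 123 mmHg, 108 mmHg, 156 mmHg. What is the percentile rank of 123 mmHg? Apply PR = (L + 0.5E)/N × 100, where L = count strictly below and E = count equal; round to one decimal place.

N = 11.
Strictly below 123: 6. Equal to 123: 1.
PR = (6 + 0.5·1)/11 × 100 = 59.1

59.1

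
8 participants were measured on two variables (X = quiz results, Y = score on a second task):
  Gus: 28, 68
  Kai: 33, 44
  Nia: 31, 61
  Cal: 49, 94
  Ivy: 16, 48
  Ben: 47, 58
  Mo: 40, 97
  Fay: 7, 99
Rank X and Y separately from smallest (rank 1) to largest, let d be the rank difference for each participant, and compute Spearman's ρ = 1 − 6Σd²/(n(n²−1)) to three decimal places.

Ranks of variable 1: 3, 5, 4, 8, 2, 7, 6, 1
Ranks of variable 2: 5, 1, 4, 6, 2, 3, 7, 8
d = r₁ − r₂: -2, 4, 0, 2, 0, 4, -1, -7
d²: 4, 16, 0, 4, 0, 16, 1, 49; Σd² = 90
ρ = 1 − 6·90/(8·63) = 1 − 540/504 = -0.071

-0.071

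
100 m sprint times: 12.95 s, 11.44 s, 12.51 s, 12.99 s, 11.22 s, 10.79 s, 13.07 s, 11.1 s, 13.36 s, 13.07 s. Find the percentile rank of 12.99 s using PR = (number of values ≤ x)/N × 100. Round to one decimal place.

70.0

N = 10.
Strictly below 12.99: 6. Equal to 12.99: 1.
PR = 7/10 × 100 = 70.0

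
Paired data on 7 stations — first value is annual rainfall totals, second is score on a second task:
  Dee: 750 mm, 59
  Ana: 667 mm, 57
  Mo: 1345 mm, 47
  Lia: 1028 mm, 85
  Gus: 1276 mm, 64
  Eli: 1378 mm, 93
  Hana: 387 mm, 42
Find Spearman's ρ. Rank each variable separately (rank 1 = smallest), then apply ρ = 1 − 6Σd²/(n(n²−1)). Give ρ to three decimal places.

0.607

Ranks of variable 1: 3, 2, 6, 4, 5, 7, 1
Ranks of variable 2: 4, 3, 2, 6, 5, 7, 1
d = r₁ − r₂: -1, -1, 4, -2, 0, 0, 0
d²: 1, 1, 16, 4, 0, 0, 0; Σd² = 22
ρ = 1 − 6·22/(7·48) = 1 − 132/336 = 0.607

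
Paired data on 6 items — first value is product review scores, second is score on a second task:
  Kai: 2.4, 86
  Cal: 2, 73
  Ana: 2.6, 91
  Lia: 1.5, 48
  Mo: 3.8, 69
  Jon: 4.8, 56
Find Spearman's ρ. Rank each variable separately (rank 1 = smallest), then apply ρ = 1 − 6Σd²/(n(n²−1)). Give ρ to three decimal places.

Ranks of variable 1: 3, 2, 4, 1, 5, 6
Ranks of variable 2: 5, 4, 6, 1, 3, 2
d = r₁ − r₂: -2, -2, -2, 0, 2, 4
d²: 4, 4, 4, 0, 4, 16; Σd² = 32
ρ = 1 − 6·32/(6·35) = 1 − 192/210 = 0.086

0.086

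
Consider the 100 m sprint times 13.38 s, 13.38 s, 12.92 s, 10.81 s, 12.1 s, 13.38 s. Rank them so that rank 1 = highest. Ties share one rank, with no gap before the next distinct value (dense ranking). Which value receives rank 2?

Sorted (descending): 13.38, 13.38, 13.38, 12.92, 12.1, 10.81
The 3 values of 13.38 share dense rank 1.
Remaining distinct values take the next consecutive integers.
Rank 2 → value 12.92.

12.92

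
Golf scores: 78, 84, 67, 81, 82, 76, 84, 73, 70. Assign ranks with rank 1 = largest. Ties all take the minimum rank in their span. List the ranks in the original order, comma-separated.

5, 1, 9, 4, 3, 6, 1, 7, 8

Sorted (descending): 84, 84, 82, 81, 78, 76, 73, 70, 67
The 2 values of 84 occupy positions 1–2 → each gets rank 1.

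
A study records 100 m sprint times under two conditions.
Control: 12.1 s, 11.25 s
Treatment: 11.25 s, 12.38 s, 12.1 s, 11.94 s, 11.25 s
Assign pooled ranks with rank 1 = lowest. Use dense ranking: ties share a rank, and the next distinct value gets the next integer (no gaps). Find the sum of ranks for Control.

Sorted (ascending): 11.25, 11.25, 11.25, 11.94, 12.1, 12.1, 12.38
The 3 values of 11.25 share dense rank 1.
The 2 values of 12.1 share dense rank 3.
Remaining distinct values take the next consecutive integers.
Control values → pooled ranks: 12.1→3, 11.25→1
Rank sum = 3 + 1 = 4

4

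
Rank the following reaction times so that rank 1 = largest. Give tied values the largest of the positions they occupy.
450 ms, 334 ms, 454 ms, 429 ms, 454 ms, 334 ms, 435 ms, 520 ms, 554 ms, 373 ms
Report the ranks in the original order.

5, 10, 4, 7, 4, 10, 6, 2, 1, 8

Sorted (descending): 554, 520, 454, 454, 450, 435, 429, 373, 334, 334
The 2 values of 454 occupy positions 3–4 → each gets rank 4.
The 2 values of 334 occupy positions 9–10 → each gets rank 10.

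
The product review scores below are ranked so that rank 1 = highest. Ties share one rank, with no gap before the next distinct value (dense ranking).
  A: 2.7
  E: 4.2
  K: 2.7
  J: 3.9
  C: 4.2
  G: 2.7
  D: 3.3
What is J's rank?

Sorted (descending): 4.2, 4.2, 3.9, 3.3, 2.7, 2.7, 2.7
The 2 values of 4.2 share dense rank 1.
The 3 values of 2.7 share dense rank 4.
Remaining distinct values take the next consecutive integers.
J has value 3.9 → rank 2.

2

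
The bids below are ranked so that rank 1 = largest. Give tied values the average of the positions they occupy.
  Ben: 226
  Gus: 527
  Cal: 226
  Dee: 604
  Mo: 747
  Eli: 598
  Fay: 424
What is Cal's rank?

6.5

Sorted (descending): 747, 604, 598, 527, 424, 226, 226
The 2 values of 226 occupy positions 6–7 → average rank (6+7)/2 = 6.5.
Cal has value 226 → rank 6.5.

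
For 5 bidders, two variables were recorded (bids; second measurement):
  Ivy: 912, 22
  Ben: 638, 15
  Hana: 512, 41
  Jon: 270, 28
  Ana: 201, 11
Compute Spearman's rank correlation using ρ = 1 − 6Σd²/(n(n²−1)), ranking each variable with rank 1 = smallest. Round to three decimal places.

0.200

Ranks of variable 1: 5, 4, 3, 2, 1
Ranks of variable 2: 3, 2, 5, 4, 1
d = r₁ − r₂: 2, 2, -2, -2, 0
d²: 4, 4, 4, 4, 0; Σd² = 16
ρ = 1 − 6·16/(5·24) = 1 − 96/120 = 0.200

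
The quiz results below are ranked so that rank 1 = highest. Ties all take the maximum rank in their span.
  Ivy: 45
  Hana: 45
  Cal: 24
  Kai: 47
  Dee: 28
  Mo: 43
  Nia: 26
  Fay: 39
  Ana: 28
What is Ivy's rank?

3

Sorted (descending): 47, 45, 45, 43, 39, 28, 28, 26, 24
The 2 values of 45 occupy positions 2–3 → each gets rank 3.
The 2 values of 28 occupy positions 6–7 → each gets rank 7.
Ivy has value 45 → rank 3.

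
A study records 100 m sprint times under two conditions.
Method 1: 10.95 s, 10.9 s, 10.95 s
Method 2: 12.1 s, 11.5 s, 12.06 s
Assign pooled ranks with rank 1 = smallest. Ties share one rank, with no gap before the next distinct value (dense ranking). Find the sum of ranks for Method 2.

12

Sorted (ascending): 10.9, 10.95, 10.95, 11.5, 12.06, 12.1
The 2 values of 10.95 share dense rank 2.
Remaining distinct values take the next consecutive integers.
Method 2 values → pooled ranks: 12.1→5, 11.5→3, 12.06→4
Rank sum = 5 + 3 + 4 = 12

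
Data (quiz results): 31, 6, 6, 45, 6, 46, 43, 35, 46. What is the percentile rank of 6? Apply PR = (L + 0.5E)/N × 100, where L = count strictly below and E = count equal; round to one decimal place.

N = 9.
Strictly below 6: 0. Equal to 6: 3.
PR = (0 + 0.5·3)/9 × 100 = 16.7

16.7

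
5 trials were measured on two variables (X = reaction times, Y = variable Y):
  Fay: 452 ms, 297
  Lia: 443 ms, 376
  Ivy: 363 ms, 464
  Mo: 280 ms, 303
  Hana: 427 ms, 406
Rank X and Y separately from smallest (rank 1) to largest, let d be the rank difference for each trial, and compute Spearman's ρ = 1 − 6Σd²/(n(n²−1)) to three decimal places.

-0.400

Ranks of variable 1: 5, 4, 2, 1, 3
Ranks of variable 2: 1, 3, 5, 2, 4
d = r₁ − r₂: 4, 1, -3, -1, -1
d²: 16, 1, 9, 1, 1; Σd² = 28
ρ = 1 − 6·28/(5·24) = 1 − 168/120 = -0.400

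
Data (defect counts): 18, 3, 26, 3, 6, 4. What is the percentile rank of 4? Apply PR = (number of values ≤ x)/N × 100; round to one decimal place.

N = 6.
Strictly below 4: 2. Equal to 4: 1.
PR = 3/6 × 100 = 50.0

50.0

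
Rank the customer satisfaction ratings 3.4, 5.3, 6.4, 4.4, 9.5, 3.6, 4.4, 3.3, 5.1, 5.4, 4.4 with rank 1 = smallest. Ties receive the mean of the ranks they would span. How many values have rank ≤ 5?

Sorted (ascending): 3.3, 3.4, 3.6, 4.4, 4.4, 4.4, 5.1, 5.3, 5.4, 6.4, 9.5
The 3 values of 4.4 occupy positions 4–6 → average rank 5.
Ranks ≤ 5: {1, 2, 3, 5, 5, 5} → 6 values.

6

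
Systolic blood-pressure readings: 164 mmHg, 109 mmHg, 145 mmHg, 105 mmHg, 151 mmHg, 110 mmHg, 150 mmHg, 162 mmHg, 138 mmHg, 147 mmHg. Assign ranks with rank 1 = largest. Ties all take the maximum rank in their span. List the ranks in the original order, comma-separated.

Sorted (descending): 164, 162, 151, 150, 147, 145, 138, 110, 109, 105
No ties — each value takes its position as its rank.

1, 9, 6, 10, 3, 8, 4, 2, 7, 5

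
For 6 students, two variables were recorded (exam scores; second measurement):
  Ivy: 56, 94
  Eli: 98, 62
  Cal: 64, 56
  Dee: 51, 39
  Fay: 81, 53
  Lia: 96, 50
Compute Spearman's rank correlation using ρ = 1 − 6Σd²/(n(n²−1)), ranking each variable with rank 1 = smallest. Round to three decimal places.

Ranks of variable 1: 2, 6, 3, 1, 4, 5
Ranks of variable 2: 6, 5, 4, 1, 3, 2
d = r₁ − r₂: -4, 1, -1, 0, 1, 3
d²: 16, 1, 1, 0, 1, 9; Σd² = 28
ρ = 1 − 6·28/(6·35) = 1 − 168/210 = 0.200

0.200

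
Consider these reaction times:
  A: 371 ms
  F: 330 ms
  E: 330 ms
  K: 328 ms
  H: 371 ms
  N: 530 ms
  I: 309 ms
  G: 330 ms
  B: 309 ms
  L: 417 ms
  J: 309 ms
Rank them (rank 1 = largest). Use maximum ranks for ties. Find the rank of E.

7

Sorted (descending): 530, 417, 371, 371, 330, 330, 330, 328, 309, 309, 309
The 2 values of 371 occupy positions 3–4 → each gets rank 4.
The 3 values of 330 occupy positions 5–7 → each gets rank 7.
The 3 values of 309 occupy positions 9–11 → each gets rank 11.
E has value 330 ms → rank 7.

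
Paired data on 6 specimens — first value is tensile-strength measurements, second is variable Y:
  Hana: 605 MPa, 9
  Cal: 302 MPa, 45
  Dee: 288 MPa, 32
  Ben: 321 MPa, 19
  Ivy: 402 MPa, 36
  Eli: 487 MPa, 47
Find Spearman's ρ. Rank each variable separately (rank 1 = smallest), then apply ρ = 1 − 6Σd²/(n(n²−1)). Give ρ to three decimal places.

-0.143

Ranks of variable 1: 6, 2, 1, 3, 4, 5
Ranks of variable 2: 1, 5, 3, 2, 4, 6
d = r₁ − r₂: 5, -3, -2, 1, 0, -1
d²: 25, 9, 4, 1, 0, 1; Σd² = 40
ρ = 1 − 6·40/(6·35) = 1 − 240/210 = -0.143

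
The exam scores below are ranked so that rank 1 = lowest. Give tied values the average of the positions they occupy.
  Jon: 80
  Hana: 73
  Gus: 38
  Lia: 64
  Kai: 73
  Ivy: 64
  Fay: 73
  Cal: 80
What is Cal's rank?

Sorted (ascending): 38, 64, 64, 73, 73, 73, 80, 80
The 2 values of 64 occupy positions 2–3 → average rank (2+3)/2 = 2.5.
The 3 values of 73 occupy positions 4–6 → average rank 5.
The 2 values of 80 occupy positions 7–8 → average rank (7+8)/2 = 7.5.
Cal has value 80 → rank 7.5.

7.5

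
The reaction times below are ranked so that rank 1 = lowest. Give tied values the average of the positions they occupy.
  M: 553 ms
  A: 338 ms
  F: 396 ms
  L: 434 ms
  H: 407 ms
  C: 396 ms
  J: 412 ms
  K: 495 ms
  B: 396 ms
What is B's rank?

Sorted (ascending): 338, 396, 396, 396, 407, 412, 434, 495, 553
The 3 values of 396 occupy positions 2–4 → average rank 3.
B has value 396 ms → rank 3.

3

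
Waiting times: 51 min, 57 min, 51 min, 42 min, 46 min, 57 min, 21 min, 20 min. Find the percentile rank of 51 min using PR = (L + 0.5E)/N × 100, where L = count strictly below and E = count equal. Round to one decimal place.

N = 8.
Strictly below 51: 4. Equal to 51: 2.
PR = (4 + 0.5·2)/8 × 100 = 62.5

62.5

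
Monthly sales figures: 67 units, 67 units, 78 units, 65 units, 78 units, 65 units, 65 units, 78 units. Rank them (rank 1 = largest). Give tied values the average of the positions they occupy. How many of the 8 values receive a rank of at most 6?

Sorted (descending): 78, 78, 78, 67, 67, 65, 65, 65
The 3 values of 78 occupy positions 1–3 → average rank 2.
The 2 values of 67 occupy positions 4–5 → average rank (4+5)/2 = 4.5.
The 3 values of 65 occupy positions 6–8 → average rank 7.
Ranks ≤ 6: {2, 2, 2, 4.5, 4.5} → 5 values.

5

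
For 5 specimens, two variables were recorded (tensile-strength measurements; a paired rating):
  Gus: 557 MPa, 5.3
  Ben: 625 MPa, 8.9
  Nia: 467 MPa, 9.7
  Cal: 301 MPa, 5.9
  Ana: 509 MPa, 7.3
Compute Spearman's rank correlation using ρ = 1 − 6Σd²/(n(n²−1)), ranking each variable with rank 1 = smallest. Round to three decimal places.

Ranks of variable 1: 4, 5, 2, 1, 3
Ranks of variable 2: 1, 4, 5, 2, 3
d = r₁ − r₂: 3, 1, -3, -1, 0
d²: 9, 1, 9, 1, 0; Σd² = 20
ρ = 1 − 6·20/(5·24) = 1 − 120/120 = 0.000

0.000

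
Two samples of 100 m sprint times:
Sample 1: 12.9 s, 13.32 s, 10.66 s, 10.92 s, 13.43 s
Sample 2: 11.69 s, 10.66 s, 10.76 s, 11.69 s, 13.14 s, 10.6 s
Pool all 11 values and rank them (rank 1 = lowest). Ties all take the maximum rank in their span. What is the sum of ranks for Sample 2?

31

Sorted (ascending): 10.6, 10.66, 10.66, 10.76, 10.92, 11.69, 11.69, 12.9, 13.14, 13.32, 13.43
The 2 values of 10.66 occupy positions 2–3 → each gets rank 3.
The 2 values of 11.69 occupy positions 6–7 → each gets rank 7.
Sample 2 values → pooled ranks: 11.69→7, 10.66→3, 10.76→4, 11.69→7, 13.14→9, 10.6→1
Rank sum = 7 + 3 + 4 + 7 + 9 + 1 = 31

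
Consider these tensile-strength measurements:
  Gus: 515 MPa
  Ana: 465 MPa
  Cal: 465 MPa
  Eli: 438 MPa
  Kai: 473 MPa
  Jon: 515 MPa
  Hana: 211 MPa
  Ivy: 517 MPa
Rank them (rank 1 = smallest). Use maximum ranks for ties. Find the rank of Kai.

Sorted (ascending): 211, 438, 465, 465, 473, 515, 515, 517
The 2 values of 465 occupy positions 3–4 → each gets rank 4.
The 2 values of 515 occupy positions 6–7 → each gets rank 7.
Kai has value 473 MPa → rank 5.

5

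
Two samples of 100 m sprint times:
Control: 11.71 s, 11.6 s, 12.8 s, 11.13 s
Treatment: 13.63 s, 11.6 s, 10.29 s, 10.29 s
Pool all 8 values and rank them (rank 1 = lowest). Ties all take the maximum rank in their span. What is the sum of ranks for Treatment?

17

Sorted (ascending): 10.29, 10.29, 11.13, 11.6, 11.6, 11.71, 12.8, 13.63
The 2 values of 10.29 occupy positions 1–2 → each gets rank 2.
The 2 values of 11.6 occupy positions 4–5 → each gets rank 5.
Treatment values → pooled ranks: 13.63→8, 11.6→5, 10.29→2, 10.29→2
Rank sum = 8 + 5 + 2 + 2 = 17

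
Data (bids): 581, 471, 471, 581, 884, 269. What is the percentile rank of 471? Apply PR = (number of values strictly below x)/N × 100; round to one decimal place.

N = 6.
Strictly below 471: 1. Equal to 471: 2.
PR = 1/6 × 100 = 16.7

16.7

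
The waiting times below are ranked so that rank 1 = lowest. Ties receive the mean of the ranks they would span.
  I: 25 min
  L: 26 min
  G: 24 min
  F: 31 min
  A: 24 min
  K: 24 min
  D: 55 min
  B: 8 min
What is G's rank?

3

Sorted (ascending): 8, 24, 24, 24, 25, 26, 31, 55
The 3 values of 24 occupy positions 2–4 → average rank 3.
G has value 24 min → rank 3.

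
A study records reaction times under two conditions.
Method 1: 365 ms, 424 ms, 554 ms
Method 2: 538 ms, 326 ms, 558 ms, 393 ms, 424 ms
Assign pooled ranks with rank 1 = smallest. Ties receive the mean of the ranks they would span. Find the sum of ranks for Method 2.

Sorted (ascending): 326, 365, 393, 424, 424, 538, 554, 558
The 2 values of 424 occupy positions 4–5 → average rank (4+5)/2 = 4.5.
Method 2 values → pooled ranks: 538→6, 326→1, 558→8, 393→3, 424→4.5
Rank sum = 6 + 1 + 8 + 3 + 4.5 = 22.5

22.5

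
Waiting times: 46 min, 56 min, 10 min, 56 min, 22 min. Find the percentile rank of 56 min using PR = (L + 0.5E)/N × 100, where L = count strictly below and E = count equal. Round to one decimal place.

80.0

N = 5.
Strictly below 56: 3. Equal to 56: 2.
PR = (3 + 0.5·2)/5 × 100 = 80.0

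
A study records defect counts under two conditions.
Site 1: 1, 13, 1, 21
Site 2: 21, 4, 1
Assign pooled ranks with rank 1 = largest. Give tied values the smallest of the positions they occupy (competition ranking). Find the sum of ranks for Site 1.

14

Sorted (descending): 21, 21, 13, 4, 1, 1, 1
The 2 values of 21 occupy positions 1–2 → each gets rank 1.
The 3 values of 1 occupy positions 5–7 → each gets rank 5.
Site 1 values → pooled ranks: 1→5, 13→3, 1→5, 21→1
Rank sum = 5 + 3 + 5 + 1 = 14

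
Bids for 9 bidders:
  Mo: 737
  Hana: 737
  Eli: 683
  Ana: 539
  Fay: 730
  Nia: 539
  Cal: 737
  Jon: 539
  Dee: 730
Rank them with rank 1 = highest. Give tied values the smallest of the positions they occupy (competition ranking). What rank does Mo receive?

Sorted (descending): 737, 737, 737, 730, 730, 683, 539, 539, 539
The 3 values of 737 occupy positions 1–3 → each gets rank 1.
The 2 values of 730 occupy positions 4–5 → each gets rank 4.
The 3 values of 539 occupy positions 7–9 → each gets rank 7.
Mo has value 737 → rank 1.

1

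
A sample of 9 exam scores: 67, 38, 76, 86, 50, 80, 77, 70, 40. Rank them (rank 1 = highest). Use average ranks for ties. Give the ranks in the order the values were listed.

6, 9, 4, 1, 7, 2, 3, 5, 8

Sorted (descending): 86, 80, 77, 76, 70, 67, 50, 40, 38
No ties — each value takes its position as its rank.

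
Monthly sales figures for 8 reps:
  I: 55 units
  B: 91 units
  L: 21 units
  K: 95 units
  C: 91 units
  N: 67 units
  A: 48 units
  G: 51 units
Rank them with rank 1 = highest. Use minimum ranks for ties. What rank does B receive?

2

Sorted (descending): 95, 91, 91, 67, 55, 51, 48, 21
The 2 values of 91 occupy positions 2–3 → each gets rank 2.
B has value 91 units → rank 2.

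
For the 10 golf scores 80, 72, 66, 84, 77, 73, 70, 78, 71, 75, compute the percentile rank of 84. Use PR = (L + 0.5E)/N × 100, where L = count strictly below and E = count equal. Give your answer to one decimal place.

N = 10.
Strictly below 84: 9. Equal to 84: 1.
PR = (9 + 0.5·1)/10 × 100 = 95.0

95.0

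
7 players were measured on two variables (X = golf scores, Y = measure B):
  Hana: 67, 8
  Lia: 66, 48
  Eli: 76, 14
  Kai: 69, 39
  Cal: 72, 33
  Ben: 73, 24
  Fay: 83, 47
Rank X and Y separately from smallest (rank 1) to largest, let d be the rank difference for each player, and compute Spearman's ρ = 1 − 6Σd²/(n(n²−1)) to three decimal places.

-0.107

Ranks of variable 1: 2, 1, 6, 3, 4, 5, 7
Ranks of variable 2: 1, 7, 2, 5, 4, 3, 6
d = r₁ − r₂: 1, -6, 4, -2, 0, 2, 1
d²: 1, 36, 16, 4, 0, 4, 1; Σd² = 62
ρ = 1 − 6·62/(7·48) = 1 − 372/336 = -0.107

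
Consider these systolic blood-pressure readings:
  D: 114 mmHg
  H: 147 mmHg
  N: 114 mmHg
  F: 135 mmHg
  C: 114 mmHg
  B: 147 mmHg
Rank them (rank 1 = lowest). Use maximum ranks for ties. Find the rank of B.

6

Sorted (ascending): 114, 114, 114, 135, 147, 147
The 3 values of 114 occupy positions 1–3 → each gets rank 3.
The 2 values of 147 occupy positions 5–6 → each gets rank 6.
B has value 147 mmHg → rank 6.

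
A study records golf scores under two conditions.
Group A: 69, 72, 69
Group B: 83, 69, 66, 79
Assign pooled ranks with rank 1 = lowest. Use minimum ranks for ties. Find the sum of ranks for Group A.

Sorted (ascending): 66, 69, 69, 69, 72, 79, 83
The 3 values of 69 occupy positions 2–4 → each gets rank 2.
Group A values → pooled ranks: 69→2, 72→5, 69→2
Rank sum = 2 + 5 + 2 = 9

9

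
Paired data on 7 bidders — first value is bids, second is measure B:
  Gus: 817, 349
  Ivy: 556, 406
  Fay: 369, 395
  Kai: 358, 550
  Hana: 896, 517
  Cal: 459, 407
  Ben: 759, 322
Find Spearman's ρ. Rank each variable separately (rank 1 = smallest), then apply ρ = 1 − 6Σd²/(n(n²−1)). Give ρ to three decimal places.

-0.321

Ranks of variable 1: 6, 4, 2, 1, 7, 3, 5
Ranks of variable 2: 2, 4, 3, 7, 6, 5, 1
d = r₁ − r₂: 4, 0, -1, -6, 1, -2, 4
d²: 16, 0, 1, 36, 1, 4, 16; Σd² = 74
ρ = 1 − 6·74/(7·48) = 1 − 444/336 = -0.321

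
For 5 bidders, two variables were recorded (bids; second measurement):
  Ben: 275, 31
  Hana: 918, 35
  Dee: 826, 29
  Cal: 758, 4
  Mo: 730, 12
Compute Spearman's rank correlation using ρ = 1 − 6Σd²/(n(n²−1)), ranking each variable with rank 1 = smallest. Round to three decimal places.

Ranks of variable 1: 1, 5, 4, 3, 2
Ranks of variable 2: 4, 5, 3, 1, 2
d = r₁ − r₂: -3, 0, 1, 2, 0
d²: 9, 0, 1, 4, 0; Σd² = 14
ρ = 1 − 6·14/(5·24) = 1 − 84/120 = 0.300

0.300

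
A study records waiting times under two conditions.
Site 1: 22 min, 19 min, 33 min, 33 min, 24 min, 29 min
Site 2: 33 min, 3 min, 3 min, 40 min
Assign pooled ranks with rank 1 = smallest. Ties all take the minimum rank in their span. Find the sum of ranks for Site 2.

19

Sorted (ascending): 3, 3, 19, 22, 24, 29, 33, 33, 33, 40
The 2 values of 3 occupy positions 1–2 → each gets rank 1.
The 3 values of 33 occupy positions 7–9 → each gets rank 7.
Site 2 values → pooled ranks: 33→7, 3→1, 3→1, 40→10
Rank sum = 7 + 1 + 1 + 10 = 19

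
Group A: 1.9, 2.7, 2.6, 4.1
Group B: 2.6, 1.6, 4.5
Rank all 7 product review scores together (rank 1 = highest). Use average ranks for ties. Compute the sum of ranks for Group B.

Sorted (descending): 4.5, 4.1, 2.7, 2.6, 2.6, 1.9, 1.6
The 2 values of 2.6 occupy positions 4–5 → average rank (4+5)/2 = 4.5.
Group B values → pooled ranks: 2.6→4.5, 1.6→7, 4.5→1
Rank sum = 4.5 + 7 + 1 = 12.5

12.5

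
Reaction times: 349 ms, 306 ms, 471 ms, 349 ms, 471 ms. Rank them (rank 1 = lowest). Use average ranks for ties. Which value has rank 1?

306

Sorted (ascending): 306, 349, 349, 471, 471
The 2 values of 349 occupy positions 2–3 → average rank (2+3)/2 = 2.5.
The 2 values of 471 occupy positions 4–5 → average rank (4+5)/2 = 4.5.
Rank 1 → value 306.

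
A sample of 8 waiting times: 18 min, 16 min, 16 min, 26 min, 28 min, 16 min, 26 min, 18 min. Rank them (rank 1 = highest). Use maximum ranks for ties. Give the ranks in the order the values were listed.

5, 8, 8, 3, 1, 8, 3, 5

Sorted (descending): 28, 26, 26, 18, 18, 16, 16, 16
The 2 values of 26 occupy positions 2–3 → each gets rank 3.
The 2 values of 18 occupy positions 4–5 → each gets rank 5.
The 3 values of 16 occupy positions 6–8 → each gets rank 8.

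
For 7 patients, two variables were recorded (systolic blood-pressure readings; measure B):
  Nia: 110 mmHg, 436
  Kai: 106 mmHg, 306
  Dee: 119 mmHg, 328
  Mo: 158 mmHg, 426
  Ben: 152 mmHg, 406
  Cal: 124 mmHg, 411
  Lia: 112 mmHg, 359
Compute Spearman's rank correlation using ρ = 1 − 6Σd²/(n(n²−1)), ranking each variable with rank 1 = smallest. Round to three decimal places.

Ranks of variable 1: 2, 1, 4, 7, 6, 5, 3
Ranks of variable 2: 7, 1, 2, 6, 4, 5, 3
d = r₁ − r₂: -5, 0, 2, 1, 2, 0, 0
d²: 25, 0, 4, 1, 4, 0, 0; Σd² = 34
ρ = 1 − 6·34/(7·48) = 1 − 204/336 = 0.393

0.393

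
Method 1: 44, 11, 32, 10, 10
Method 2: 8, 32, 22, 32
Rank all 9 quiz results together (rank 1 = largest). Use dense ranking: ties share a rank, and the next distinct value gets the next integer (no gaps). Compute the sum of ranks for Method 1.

17

Sorted (descending): 44, 32, 32, 32, 22, 11, 10, 10, 8
The 3 values of 32 share dense rank 2.
The 2 values of 10 share dense rank 5.
Remaining distinct values take the next consecutive integers.
Method 1 values → pooled ranks: 44→1, 11→4, 32→2, 10→5, 10→5
Rank sum = 1 + 4 + 2 + 5 + 5 = 17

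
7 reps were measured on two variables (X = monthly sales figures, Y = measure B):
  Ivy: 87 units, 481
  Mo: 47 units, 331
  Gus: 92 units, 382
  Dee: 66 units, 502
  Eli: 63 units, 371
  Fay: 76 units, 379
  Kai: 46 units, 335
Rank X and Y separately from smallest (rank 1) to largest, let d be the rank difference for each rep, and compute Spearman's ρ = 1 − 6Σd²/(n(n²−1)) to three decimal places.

0.714

Ranks of variable 1: 6, 2, 7, 4, 3, 5, 1
Ranks of variable 2: 6, 1, 5, 7, 3, 4, 2
d = r₁ − r₂: 0, 1, 2, -3, 0, 1, -1
d²: 0, 1, 4, 9, 0, 1, 1; Σd² = 16
ρ = 1 − 6·16/(7·48) = 1 − 96/336 = 0.714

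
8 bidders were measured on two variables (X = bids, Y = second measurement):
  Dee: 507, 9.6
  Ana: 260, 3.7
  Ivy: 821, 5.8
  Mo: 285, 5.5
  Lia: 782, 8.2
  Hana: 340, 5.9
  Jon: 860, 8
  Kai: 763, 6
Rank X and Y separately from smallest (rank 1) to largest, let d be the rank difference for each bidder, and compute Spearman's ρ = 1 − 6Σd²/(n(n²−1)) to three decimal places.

0.548

Ranks of variable 1: 4, 1, 7, 2, 6, 3, 8, 5
Ranks of variable 2: 8, 1, 3, 2, 7, 4, 6, 5
d = r₁ − r₂: -4, 0, 4, 0, -1, -1, 2, 0
d²: 16, 0, 16, 0, 1, 1, 4, 0; Σd² = 38
ρ = 1 − 6·38/(8·63) = 1 − 228/504 = 0.548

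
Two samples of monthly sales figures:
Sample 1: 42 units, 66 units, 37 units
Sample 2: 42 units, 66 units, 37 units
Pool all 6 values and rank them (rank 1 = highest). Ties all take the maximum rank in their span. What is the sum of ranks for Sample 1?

Sorted (descending): 66, 66, 42, 42, 37, 37
The 2 values of 66 occupy positions 1–2 → each gets rank 2.
The 2 values of 42 occupy positions 3–4 → each gets rank 4.
The 2 values of 37 occupy positions 5–6 → each gets rank 6.
Sample 1 values → pooled ranks: 42→4, 66→2, 37→6
Rank sum = 4 + 2 + 6 = 12

12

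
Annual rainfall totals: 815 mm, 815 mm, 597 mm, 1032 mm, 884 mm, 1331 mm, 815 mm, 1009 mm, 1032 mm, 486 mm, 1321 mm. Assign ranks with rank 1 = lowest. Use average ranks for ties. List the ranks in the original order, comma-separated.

4, 4, 2, 8.5, 6, 11, 4, 7, 8.5, 1, 10

Sorted (ascending): 486, 597, 815, 815, 815, 884, 1009, 1032, 1032, 1321, 1331
The 3 values of 815 occupy positions 3–5 → average rank 4.
The 2 values of 1032 occupy positions 8–9 → average rank (8+9)/2 = 8.5.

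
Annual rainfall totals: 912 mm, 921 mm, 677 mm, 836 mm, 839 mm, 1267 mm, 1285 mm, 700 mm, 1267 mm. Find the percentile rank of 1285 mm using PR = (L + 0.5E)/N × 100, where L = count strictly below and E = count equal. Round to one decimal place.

94.4

N = 9.
Strictly below 1285: 8. Equal to 1285: 1.
PR = (8 + 0.5·1)/9 × 100 = 94.4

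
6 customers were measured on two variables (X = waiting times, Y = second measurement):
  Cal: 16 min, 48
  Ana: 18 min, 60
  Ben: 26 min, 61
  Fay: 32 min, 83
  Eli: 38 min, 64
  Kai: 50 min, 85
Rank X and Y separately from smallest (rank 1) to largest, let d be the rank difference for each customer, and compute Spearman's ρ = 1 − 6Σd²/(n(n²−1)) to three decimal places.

0.943

Ranks of variable 1: 1, 2, 3, 4, 5, 6
Ranks of variable 2: 1, 2, 3, 5, 4, 6
d = r₁ − r₂: 0, 0, 0, -1, 1, 0
d²: 0, 0, 0, 1, 1, 0; Σd² = 2
ρ = 1 − 6·2/(6·35) = 1 − 12/210 = 0.943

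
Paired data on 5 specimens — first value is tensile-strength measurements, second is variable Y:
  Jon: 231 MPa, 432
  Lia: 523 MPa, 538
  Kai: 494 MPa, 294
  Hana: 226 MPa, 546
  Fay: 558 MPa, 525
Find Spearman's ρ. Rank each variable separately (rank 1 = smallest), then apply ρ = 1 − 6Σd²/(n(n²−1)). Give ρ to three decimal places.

-0.200

Ranks of variable 1: 2, 4, 3, 1, 5
Ranks of variable 2: 2, 4, 1, 5, 3
d = r₁ − r₂: 0, 0, 2, -4, 2
d²: 0, 0, 4, 16, 4; Σd² = 24
ρ = 1 − 6·24/(5·24) = 1 − 144/120 = -0.200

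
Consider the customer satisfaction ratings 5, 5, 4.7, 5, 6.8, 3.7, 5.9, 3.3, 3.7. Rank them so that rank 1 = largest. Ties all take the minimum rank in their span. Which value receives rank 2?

Sorted (descending): 6.8, 5.9, 5, 5, 5, 4.7, 3.7, 3.7, 3.3
The 3 values of 5 occupy positions 3–5 → each gets rank 3.
The 2 values of 3.7 occupy positions 7–8 → each gets rank 7.
Rank 2 → value 5.9.

5.9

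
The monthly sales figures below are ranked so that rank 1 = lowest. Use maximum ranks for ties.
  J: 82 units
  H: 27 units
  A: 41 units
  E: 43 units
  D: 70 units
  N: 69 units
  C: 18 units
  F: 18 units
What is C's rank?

Sorted (ascending): 18, 18, 27, 41, 43, 69, 70, 82
The 2 values of 18 occupy positions 1–2 → each gets rank 2.
C has value 18 units → rank 2.

2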